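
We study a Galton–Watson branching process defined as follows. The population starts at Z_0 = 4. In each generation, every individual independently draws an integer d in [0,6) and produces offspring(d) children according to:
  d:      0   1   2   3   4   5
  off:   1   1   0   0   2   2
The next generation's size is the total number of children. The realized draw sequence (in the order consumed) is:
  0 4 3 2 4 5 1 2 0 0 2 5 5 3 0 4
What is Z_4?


gen 0: Z_0=4, draws=[0, 4, 3, 2], offspring=[1, 2, 0, 0], Z_1=3
gen 1: Z_1=3, draws=[4, 5, 1], offspring=[2, 2, 1], Z_2=5
gen 2: Z_2=5, draws=[2, 0, 0, 2, 5], offspring=[0, 1, 1, 0, 2], Z_3=4
gen 3: Z_3=4, draws=[5, 3, 0, 4], offspring=[2, 0, 1, 2], Z_4=5

5


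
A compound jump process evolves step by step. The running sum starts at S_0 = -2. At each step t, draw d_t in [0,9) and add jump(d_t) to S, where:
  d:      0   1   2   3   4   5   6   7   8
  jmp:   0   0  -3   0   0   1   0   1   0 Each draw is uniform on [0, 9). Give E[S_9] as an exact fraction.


Outcome values over d=0..8: [0, 0, -3, 0, 0, 1, 0, 1, 0]
Σy = -1, Σy² = 11, M = 9
μ = -1/9 = -1/9,  σ² = 11/9 − (-1/9)² = 98/81
E[S_9] = -2 + 9·(-1/9) = -3

-3


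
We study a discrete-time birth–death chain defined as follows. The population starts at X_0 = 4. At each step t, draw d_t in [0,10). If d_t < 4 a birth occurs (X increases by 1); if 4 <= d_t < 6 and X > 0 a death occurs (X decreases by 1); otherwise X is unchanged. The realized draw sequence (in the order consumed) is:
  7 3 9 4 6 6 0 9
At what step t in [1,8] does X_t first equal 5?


2

t=0: X=4, d=7 → hold, X_1=4
t=1: X=4, d=3 → birth, X_2=5
t=2: X=5, d=9 → hold, X_3=5
t=3: X=5, d=4 → death, X_4=4
t=4: X=4, d=6 → hold, X_5=4
t=5: X=4, d=6 → hold, X_6=4
t=6: X=4, d=0 → birth, X_7=5
t=7: X=5, d=9 → hold, X_8=5


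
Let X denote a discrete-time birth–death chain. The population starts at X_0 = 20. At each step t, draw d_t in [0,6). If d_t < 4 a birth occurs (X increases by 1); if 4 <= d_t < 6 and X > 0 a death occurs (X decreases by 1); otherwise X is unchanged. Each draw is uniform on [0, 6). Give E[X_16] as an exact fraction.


X can drop by at most 1 per step and X_0 = 20 > T = 16, so X_t >= 20 − t >= 4 > 0 for every t <= 16: the floor at 0 (the 'and X > 0' condition) never binds. Hence X_16 = X_0 + Σ_{t<16} Y_t with i.i.d. increments Y_t = y(d_t) ∈ {+1, −1, 0}.
Outcome values over d=0..5: [1, 1, 1, 1, -1, -1]
Σy = 2, Σy² = 6, M = 6
μ = 2/6 = 1/3,  σ² = 6/6 − (1/3)² = 8/9
E[X_16] = 20 + 16·(1/3) = 76/3

76/3


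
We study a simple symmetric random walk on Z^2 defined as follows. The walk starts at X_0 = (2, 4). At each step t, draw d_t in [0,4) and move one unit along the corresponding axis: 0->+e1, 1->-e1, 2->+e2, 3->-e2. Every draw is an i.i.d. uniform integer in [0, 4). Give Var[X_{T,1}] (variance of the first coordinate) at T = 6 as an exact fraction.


Outcome values over d=0..3: [1, -1, 0, 0]
Σy = 0, Σy² = 2, M = 4
μ = 0/4 = 0,  σ² = 2/4 − (0)² = 1/2
Independent increments: Var[X_6] = 6·σ² = 6·(1/2) = 3

3


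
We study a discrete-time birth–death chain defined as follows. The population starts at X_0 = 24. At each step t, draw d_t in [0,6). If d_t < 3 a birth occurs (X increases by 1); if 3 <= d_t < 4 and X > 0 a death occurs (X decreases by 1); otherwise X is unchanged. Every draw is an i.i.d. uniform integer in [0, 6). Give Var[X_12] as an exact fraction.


X can drop by at most 1 per step and X_0 = 24 > T = 12, so X_t >= 24 − t >= 12 > 0 for every t <= 12: the floor at 0 (the 'and X > 0' condition) never binds. Hence X_12 = X_0 + Σ_{t<12} Y_t with i.i.d. increments Y_t = y(d_t) ∈ {+1, −1, 0}.
Outcome values over d=0..5: [1, 1, 1, -1, 0, 0]
Σy = 2, Σy² = 4, M = 6
μ = 2/6 = 1/3,  σ² = 4/6 − (1/3)² = 5/9
Independent increments: Var[X_12] = 12·σ² = 12·(5/9) = 20/3

20/3


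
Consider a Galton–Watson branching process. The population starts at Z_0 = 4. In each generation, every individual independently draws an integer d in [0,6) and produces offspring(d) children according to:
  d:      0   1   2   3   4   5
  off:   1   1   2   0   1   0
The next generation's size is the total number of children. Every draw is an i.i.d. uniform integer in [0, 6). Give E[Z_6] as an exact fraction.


15625/11664

Outcome values over d=0..5: [1, 1, 2, 0, 1, 0]
Σy = 5, Σy² = 7, M = 6
μ = 5/6 = 5/6,  σ² = 7/6 − (5/6)² = 17/36
E[Z_0] = 4
E[Z_1] = 5/6·E[Z_0] = 10/3
E[Z_2] = 5/6·E[Z_1] = 25/9
E[Z_3] = 5/6·E[Z_2] = 125/54
E[Z_4] = 5/6·E[Z_3] = 625/324
E[Z_5] = 5/6·E[Z_4] = 3125/1944
E[Z_6] = 5/6·E[Z_5] = 15625/11664


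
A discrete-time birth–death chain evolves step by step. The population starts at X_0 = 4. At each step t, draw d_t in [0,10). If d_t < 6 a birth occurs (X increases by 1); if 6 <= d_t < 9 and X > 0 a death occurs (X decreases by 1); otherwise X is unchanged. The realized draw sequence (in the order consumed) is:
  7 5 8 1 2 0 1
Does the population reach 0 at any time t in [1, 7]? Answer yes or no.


no

t=0: X=4, d=7 → death, X_1=3
t=1: X=3, d=5 → birth, X_2=4
t=2: X=4, d=8 → death, X_3=3
t=3: X=3, d=1 → birth, X_4=4
t=4: X=4, d=2 → birth, X_5=5
t=5: X=5, d=0 → birth, X_6=6
t=6: X=6, d=1 → birth, X_7=7


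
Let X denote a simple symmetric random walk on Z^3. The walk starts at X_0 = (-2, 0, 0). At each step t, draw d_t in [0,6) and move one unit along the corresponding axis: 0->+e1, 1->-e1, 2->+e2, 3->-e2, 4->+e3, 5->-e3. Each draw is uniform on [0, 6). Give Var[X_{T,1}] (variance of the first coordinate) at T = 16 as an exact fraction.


16/3

Outcome values over d=0..5: [1, -1, 0, 0, 0, 0]
Σy = 0, Σy² = 2, M = 6
μ = 0/6 = 0,  σ² = 2/6 − (0)² = 1/3
Independent increments: Var[X_16] = 16·σ² = 16·(1/3) = 16/3


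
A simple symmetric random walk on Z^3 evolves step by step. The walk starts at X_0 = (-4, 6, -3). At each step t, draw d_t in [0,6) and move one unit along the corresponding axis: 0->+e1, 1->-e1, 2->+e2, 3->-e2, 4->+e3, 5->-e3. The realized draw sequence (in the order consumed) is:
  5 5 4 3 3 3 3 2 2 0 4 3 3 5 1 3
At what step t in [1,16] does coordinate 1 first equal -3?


10

t=0: X=(-4, 6, -3), d=5 → -e3, X_1=(-4, 6, -4)
t=1: X=(-4, 6, -4), d=5 → -e3, X_2=(-4, 6, -5)
t=2: X=(-4, 6, -5), d=4 → +e3, X_3=(-4, 6, -4)
t=3: X=(-4, 6, -4), d=3 → -e2, X_4=(-4, 5, -4)
t=4: X=(-4, 5, -4), d=3 → -e2, X_5=(-4, 4, -4)
t=5: X=(-4, 4, -4), d=3 → -e2, X_6=(-4, 3, -4)
t=6: X=(-4, 3, -4), d=3 → -e2, X_7=(-4, 2, -4)
t=7: X=(-4, 2, -4), d=2 → +e2, X_8=(-4, 3, -4)
t=8: X=(-4, 3, -4), d=2 → +e2, X_9=(-4, 4, -4)
t=9: X=(-4, 4, -4), d=0 → +e1, X_10=(-3, 4, -4)
t=10: X=(-3, 4, -4), d=4 → +e3, X_11=(-3, 4, -3)
t=11: X=(-3, 4, -3), d=3 → -e2, X_12=(-3, 3, -3)
t=12: X=(-3, 3, -3), d=3 → -e2, X_13=(-3, 2, -3)
t=13: X=(-3, 2, -3), d=5 → -e3, X_14=(-3, 2, -4)
t=14: X=(-3, 2, -4), d=1 → -e1, X_15=(-4, 2, -4)
t=15: X=(-4, 2, -4), d=3 → -e2, X_16=(-4, 1, -4)


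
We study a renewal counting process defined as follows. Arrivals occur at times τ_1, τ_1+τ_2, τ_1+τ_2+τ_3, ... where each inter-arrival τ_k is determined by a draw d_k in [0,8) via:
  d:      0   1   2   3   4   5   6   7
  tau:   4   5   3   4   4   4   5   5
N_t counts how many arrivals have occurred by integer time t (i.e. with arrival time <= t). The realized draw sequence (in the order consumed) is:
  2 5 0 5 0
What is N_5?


draw d_1=2: τ_1=3, arrival time A_1=3
draw d_2=5: τ_2=4, arrival time A_2=7
draw d_3=0: τ_3=4, arrival time A_3=11
draw d_4=5: τ_4=4, arrival time A_4=15
draw d_5=0: τ_5=4, arrival time A_5=19
N_t over t=0..5: 0:0 1:0 2:0 3:1 4:1 5:1

1


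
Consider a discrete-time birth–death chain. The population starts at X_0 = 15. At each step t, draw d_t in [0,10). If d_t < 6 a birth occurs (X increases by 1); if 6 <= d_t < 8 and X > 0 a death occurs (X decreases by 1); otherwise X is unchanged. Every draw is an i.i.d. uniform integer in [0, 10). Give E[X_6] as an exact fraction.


X can drop by at most 1 per step and X_0 = 15 > T = 6, so X_t >= 15 − t >= 9 > 0 for every t <= 6: the floor at 0 (the 'and X > 0' condition) never binds. Hence X_6 = X_0 + Σ_{t<6} Y_t with i.i.d. increments Y_t = y(d_t) ∈ {+1, −1, 0}.
Outcome values over d=0..9: [1, 1, 1, 1, 1, 1, -1, -1, 0, 0]
Σy = 4, Σy² = 8, M = 10
μ = 4/10 = 2/5,  σ² = 8/10 − (2/5)² = 16/25
E[X_6] = 15 + 6·(2/5) = 87/5

87/5


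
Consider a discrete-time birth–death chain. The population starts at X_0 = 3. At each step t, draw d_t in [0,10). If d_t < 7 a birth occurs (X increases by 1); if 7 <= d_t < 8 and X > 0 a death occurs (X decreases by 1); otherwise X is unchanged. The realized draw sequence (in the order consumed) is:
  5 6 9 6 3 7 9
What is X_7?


6

t=0: X=3, d=5 → birth, X_1=4
t=1: X=4, d=6 → birth, X_2=5
t=2: X=5, d=9 → hold, X_3=5
t=3: X=5, d=6 → birth, X_4=6
t=4: X=6, d=3 → birth, X_5=7
t=5: X=7, d=7 → death, X_6=6
t=6: X=6, d=9 → hold, X_7=6


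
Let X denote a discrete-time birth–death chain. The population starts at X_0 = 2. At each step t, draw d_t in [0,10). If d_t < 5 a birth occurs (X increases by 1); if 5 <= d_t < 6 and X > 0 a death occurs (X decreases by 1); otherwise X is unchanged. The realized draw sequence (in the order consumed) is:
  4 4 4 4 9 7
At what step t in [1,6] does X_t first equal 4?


t=0: X=2, d=4 → birth, X_1=3
t=1: X=3, d=4 → birth, X_2=4
t=2: X=4, d=4 → birth, X_3=5
t=3: X=5, d=4 → birth, X_4=6
t=4: X=6, d=9 → hold, X_5=6
t=5: X=6, d=7 → hold, X_6=6

2


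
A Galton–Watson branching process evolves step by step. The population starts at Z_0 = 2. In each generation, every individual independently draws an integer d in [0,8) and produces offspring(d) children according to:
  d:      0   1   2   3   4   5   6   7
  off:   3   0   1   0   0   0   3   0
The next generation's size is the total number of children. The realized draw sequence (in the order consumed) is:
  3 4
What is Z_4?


gen 0: Z_0=2, draws=[3, 4], offspring=[0, 0], Z_1=0
gen 1: Z_1=0, draws=[], offspring=[], Z_2=0
gen 2: Z_2=0, draws=[], offspring=[], Z_3=0
gen 3: Z_3=0, draws=[], offspring=[], Z_4=0

0


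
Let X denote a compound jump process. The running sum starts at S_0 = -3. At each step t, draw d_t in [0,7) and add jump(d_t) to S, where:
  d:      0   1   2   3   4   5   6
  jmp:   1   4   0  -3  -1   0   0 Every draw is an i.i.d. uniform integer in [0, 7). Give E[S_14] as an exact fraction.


Outcome values over d=0..6: [1, 4, 0, -3, -1, 0, 0]
Σy = 1, Σy² = 27, M = 7
μ = 1/7 = 1/7,  σ² = 27/7 − (1/7)² = 188/49
E[S_14] = -3 + 14·(1/7) = -1

-1


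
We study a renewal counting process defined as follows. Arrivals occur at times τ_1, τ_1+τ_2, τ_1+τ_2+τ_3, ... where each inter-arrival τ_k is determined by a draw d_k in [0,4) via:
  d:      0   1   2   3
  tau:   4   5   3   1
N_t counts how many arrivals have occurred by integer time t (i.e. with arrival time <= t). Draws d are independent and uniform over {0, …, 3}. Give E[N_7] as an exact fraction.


30629/16384

Inter-arrival values over d=0..3: [4, 5, 3, 1]
Each d has probability 1/4, so the pmf of τ is: f(1) = 1/4, f(3) = 1/4, f(4) = 1/4, f(5) = 1/4
Renewal equation for m(n) = E[N_n]: condition on τ_1 = k (if k <= n, one arrival plus a fresh copy on the remaining n−k steps): m(n) = F(n) + Σ_{k<=n} f(k)·m(n−k), where F(n) = P(τ <= n) and m(0) = 0
m(1) = F(1) = 1/4
m(2) = F(2) + f(1)·m(1) = 1/4 + 1/4·1/4 = 5/16
m(3) = F(3) + f(1)·m(2) = 1/2 + 1/4·5/16 = 37/64
m(4) = F(4) + f(1)·m(3) + f(3)·m(1) = 3/4 + 1/4·37/64 + 1/4·1/4 = 245/256
m(5) = F(5) + f(1)·m(4) + f(3)·m(2) + f(4)·m(1) = 1 + 1/4·245/256 + 1/4·5/16 + 1/4·1/4 = 1413/1024
m(6) = F(6) + f(1)·m(5) + f(3)·m(3) + f(4)·m(2) + f(5)·m(1) = 1 + 1/4·1413/1024 + 1/4·37/64 + 1/4·5/16 + 1/4·1/4 = 6677/4096
m(7) = F(7) + f(1)·m(6) + f(3)·m(4) + f(4)·m(3) + f(5)·m(2) = 1 + 1/4·6677/4096 + 1/4·245/256 + 1/4·37/64 + 1/4·5/16 = 30629/16384
E[N_7] = m(7) = 30629/16384


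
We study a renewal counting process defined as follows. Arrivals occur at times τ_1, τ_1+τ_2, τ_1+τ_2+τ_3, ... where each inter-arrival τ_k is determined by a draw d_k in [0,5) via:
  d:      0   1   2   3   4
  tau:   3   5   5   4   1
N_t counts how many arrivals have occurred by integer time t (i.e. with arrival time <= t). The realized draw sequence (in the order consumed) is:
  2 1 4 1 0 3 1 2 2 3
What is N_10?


draw d_1=2: τ_1=5, arrival time A_1=5
draw d_2=1: τ_2=5, arrival time A_2=10
draw d_3=4: τ_3=1, arrival time A_3=11
draw d_4=1: τ_4=5, arrival time A_4=16
draw d_5=0: τ_5=3, arrival time A_5=19
draw d_6=3: τ_6=4, arrival time A_6=23
draw d_7=1: τ_7=5, arrival time A_7=28
draw d_8=2: τ_8=5, arrival time A_8=33
draw d_9=2: τ_9=5, arrival time A_9=38
draw d_10=3: τ_10=4, arrival time A_10=42
N_t over t=0..10: 0:0 1:0 2:0 3:0 4:0 5:1 6:1 7:1 8:1 9:1 10:2

2


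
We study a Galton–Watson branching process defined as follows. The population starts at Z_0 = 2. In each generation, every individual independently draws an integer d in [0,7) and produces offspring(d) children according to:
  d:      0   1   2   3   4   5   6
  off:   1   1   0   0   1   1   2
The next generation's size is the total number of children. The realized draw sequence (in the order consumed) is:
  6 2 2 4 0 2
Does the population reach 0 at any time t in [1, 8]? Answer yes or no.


yes

gen 0: Z_0=2, draws=[6, 2], offspring=[2, 0], Z_1=2
gen 1: Z_1=2, draws=[2, 4], offspring=[0, 1], Z_2=1
gen 2: Z_2=1, draws=[0], offspring=[1], Z_3=1
gen 3: Z_3=1, draws=[2], offspring=[0], Z_4=0
gen 4: Z_4=0, draws=[], offspring=[], Z_5=0
gen 5: Z_5=0, draws=[], offspring=[], Z_6=0
gen 6: Z_6=0, draws=[], offspring=[], Z_7=0
gen 7: Z_7=0, draws=[], offspring=[], Z_8=0


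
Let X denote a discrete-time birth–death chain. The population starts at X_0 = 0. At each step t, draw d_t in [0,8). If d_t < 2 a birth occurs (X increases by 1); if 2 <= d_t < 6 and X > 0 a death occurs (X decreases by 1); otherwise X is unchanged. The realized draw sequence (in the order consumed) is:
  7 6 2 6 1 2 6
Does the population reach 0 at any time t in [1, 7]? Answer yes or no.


yes

t=0: X=0, d=7 → hold, X_1=0
t=1: X=0, d=6 → hold, X_2=0
t=2: X=0, d=2 → hold, X_3=0
t=3: X=0, d=6 → hold, X_4=0
t=4: X=0, d=1 → birth, X_5=1
t=5: X=1, d=2 → death, X_6=0
t=6: X=0, d=6 → hold, X_7=0


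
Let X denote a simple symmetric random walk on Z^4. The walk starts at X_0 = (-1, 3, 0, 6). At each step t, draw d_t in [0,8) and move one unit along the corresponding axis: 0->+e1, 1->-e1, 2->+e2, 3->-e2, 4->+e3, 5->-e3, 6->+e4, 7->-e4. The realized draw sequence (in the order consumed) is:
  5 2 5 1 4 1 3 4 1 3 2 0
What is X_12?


(-3, 3, 0, 6)

t=0: X=(-1, 3, 0, 6), d=5 → -e3, X_1=(-1, 3, -1, 6)
t=1: X=(-1, 3, -1, 6), d=2 → +e2, X_2=(-1, 4, -1, 6)
t=2: X=(-1, 4, -1, 6), d=5 → -e3, X_3=(-1, 4, -2, 6)
t=3: X=(-1, 4, -2, 6), d=1 → -e1, X_4=(-2, 4, -2, 6)
t=4: X=(-2, 4, -2, 6), d=4 → +e3, X_5=(-2, 4, -1, 6)
t=5: X=(-2, 4, -1, 6), d=1 → -e1, X_6=(-3, 4, -1, 6)
t=6: X=(-3, 4, -1, 6), d=3 → -e2, X_7=(-3, 3, -1, 6)
t=7: X=(-3, 3, -1, 6), d=4 → +e3, X_8=(-3, 3, 0, 6)
t=8: X=(-3, 3, 0, 6), d=1 → -e1, X_9=(-4, 3, 0, 6)
t=9: X=(-4, 3, 0, 6), d=3 → -e2, X_10=(-4, 2, 0, 6)
t=10: X=(-4, 2, 0, 6), d=2 → +e2, X_11=(-4, 3, 0, 6)
t=11: X=(-4, 3, 0, 6), d=0 → +e1, X_12=(-3, 3, 0, 6)


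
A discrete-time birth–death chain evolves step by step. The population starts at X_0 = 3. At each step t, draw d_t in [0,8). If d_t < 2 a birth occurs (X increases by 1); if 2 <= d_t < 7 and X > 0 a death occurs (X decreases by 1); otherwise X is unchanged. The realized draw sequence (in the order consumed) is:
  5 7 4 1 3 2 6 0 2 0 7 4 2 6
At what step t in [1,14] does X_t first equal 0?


t=0: X=3, d=5 → death, X_1=2
t=1: X=2, d=7 → hold, X_2=2
t=2: X=2, d=4 → death, X_3=1
t=3: X=1, d=1 → birth, X_4=2
t=4: X=2, d=3 → death, X_5=1
t=5: X=1, d=2 → death, X_6=0
t=6: X=0, d=6 → hold, X_7=0
t=7: X=0, d=0 → birth, X_8=1
t=8: X=1, d=2 → death, X_9=0
t=9: X=0, d=0 → birth, X_10=1
t=10: X=1, d=7 → hold, X_11=1
t=11: X=1, d=4 → death, X_12=0
t=12: X=0, d=2 → hold, X_13=0
t=13: X=0, d=6 → hold, X_14=0

6


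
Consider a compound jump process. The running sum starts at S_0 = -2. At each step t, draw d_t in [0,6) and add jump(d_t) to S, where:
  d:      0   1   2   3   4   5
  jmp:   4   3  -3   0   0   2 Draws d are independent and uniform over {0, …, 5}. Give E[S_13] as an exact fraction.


11

Outcome values over d=0..5: [4, 3, -3, 0, 0, 2]
Σy = 6, Σy² = 38, M = 6
μ = 6/6 = 1,  σ² = 38/6 − (1)² = 16/3
E[S_13] = -2 + 13·(1) = 11


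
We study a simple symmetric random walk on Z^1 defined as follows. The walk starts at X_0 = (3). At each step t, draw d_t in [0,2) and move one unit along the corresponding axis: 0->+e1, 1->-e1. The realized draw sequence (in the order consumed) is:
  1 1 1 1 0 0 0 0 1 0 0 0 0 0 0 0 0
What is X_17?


t=0: X=(3), d=1 → -e1, X_1=(2)
t=1: X=(2), d=1 → -e1, X_2=(1)
t=2: X=(1), d=1 → -e1, X_3=(0)
t=3: X=(0), d=1 → -e1, X_4=(-1)
t=4: X=(-1), d=0 → +e1, X_5=(0)
t=5: X=(0), d=0 → +e1, X_6=(1)
t=6: X=(1), d=0 → +e1, X_7=(2)
t=7: X=(2), d=0 → +e1, X_8=(3)
t=8: X=(3), d=1 → -e1, X_9=(2)
t=9: X=(2), d=0 → +e1, X_10=(3)
t=10: X=(3), d=0 → +e1, X_11=(4)
t=11: X=(4), d=0 → +e1, X_12=(5)
t=12: X=(5), d=0 → +e1, X_13=(6)
t=13: X=(6), d=0 → +e1, X_14=(7)
t=14: X=(7), d=0 → +e1, X_15=(8)
t=15: X=(8), d=0 → +e1, X_16=(9)
t=16: X=(9), d=0 → +e1, X_17=(10)

(10)


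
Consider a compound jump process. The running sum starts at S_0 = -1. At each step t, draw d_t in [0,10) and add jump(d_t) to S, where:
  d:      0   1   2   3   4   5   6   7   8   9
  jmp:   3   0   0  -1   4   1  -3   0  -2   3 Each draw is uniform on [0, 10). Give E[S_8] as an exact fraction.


3

Outcome values over d=0..9: [3, 0, 0, -1, 4, 1, -3, 0, -2, 3]
Σy = 5, Σy² = 49, M = 10
μ = 5/10 = 1/2,  σ² = 49/10 − (1/2)² = 93/20
E[S_8] = -1 + 8·(1/2) = 3


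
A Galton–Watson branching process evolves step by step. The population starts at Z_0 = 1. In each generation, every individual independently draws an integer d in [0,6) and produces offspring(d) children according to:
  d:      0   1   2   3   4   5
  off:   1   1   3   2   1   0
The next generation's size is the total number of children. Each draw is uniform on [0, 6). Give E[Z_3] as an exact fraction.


Outcome values over d=0..5: [1, 1, 3, 2, 1, 0]
Σy = 8, Σy² = 16, M = 6
μ = 8/6 = 4/3,  σ² = 16/6 − (4/3)² = 8/9
E[Z_0] = 1
E[Z_1] = 4/3·E[Z_0] = 4/3
E[Z_2] = 4/3·E[Z_1] = 16/9
E[Z_3] = 4/3·E[Z_2] = 64/27

64/27


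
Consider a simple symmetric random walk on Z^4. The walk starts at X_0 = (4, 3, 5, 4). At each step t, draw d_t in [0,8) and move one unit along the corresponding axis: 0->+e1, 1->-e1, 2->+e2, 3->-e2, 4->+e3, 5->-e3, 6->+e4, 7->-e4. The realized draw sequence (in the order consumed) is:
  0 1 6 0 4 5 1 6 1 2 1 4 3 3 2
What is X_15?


t=0: X=(4, 3, 5, 4), d=0 → +e1, X_1=(5, 3, 5, 4)
t=1: X=(5, 3, 5, 4), d=1 → -e1, X_2=(4, 3, 5, 4)
t=2: X=(4, 3, 5, 4), d=6 → +e4, X_3=(4, 3, 5, 5)
t=3: X=(4, 3, 5, 5), d=0 → +e1, X_4=(5, 3, 5, 5)
t=4: X=(5, 3, 5, 5), d=4 → +e3, X_5=(5, 3, 6, 5)
t=5: X=(5, 3, 6, 5), d=5 → -e3, X_6=(5, 3, 5, 5)
t=6: X=(5, 3, 5, 5), d=1 → -e1, X_7=(4, 3, 5, 5)
t=7: X=(4, 3, 5, 5), d=6 → +e4, X_8=(4, 3, 5, 6)
t=8: X=(4, 3, 5, 6), d=1 → -e1, X_9=(3, 3, 5, 6)
t=9: X=(3, 3, 5, 6), d=2 → +e2, X_10=(3, 4, 5, 6)
t=10: X=(3, 4, 5, 6), d=1 → -e1, X_11=(2, 4, 5, 6)
t=11: X=(2, 4, 5, 6), d=4 → +e3, X_12=(2, 4, 6, 6)
t=12: X=(2, 4, 6, 6), d=3 → -e2, X_13=(2, 3, 6, 6)
t=13: X=(2, 3, 6, 6), d=3 → -e2, X_14=(2, 2, 6, 6)
t=14: X=(2, 2, 6, 6), d=2 → +e2, X_15=(2, 3, 6, 6)

(2, 3, 6, 6)


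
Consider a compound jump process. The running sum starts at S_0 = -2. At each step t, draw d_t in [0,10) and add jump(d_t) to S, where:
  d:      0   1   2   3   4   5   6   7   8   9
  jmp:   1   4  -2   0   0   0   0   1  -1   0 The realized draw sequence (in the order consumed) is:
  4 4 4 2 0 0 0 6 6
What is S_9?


t=0: S=-2, d=4, jump=0, S_1=-2
t=1: S=-2, d=4, jump=0, S_2=-2
t=2: S=-2, d=4, jump=0, S_3=-2
t=3: S=-2, d=2, jump=-2, S_4=-4
t=4: S=-4, d=0, jump=1, S_5=-3
t=5: S=-3, d=0, jump=1, S_6=-2
t=6: S=-2, d=0, jump=1, S_7=-1
t=7: S=-1, d=6, jump=0, S_8=-1
t=8: S=-1, d=6, jump=0, S_9=-1

-1


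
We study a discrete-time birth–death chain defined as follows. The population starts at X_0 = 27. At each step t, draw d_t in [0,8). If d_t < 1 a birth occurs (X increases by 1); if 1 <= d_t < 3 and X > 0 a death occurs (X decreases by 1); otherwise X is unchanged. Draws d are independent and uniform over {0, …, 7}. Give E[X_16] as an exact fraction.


25

X can drop by at most 1 per step and X_0 = 27 > T = 16, so X_t >= 27 − t >= 11 > 0 for every t <= 16: the floor at 0 (the 'and X > 0' condition) never binds. Hence X_16 = X_0 + Σ_{t<16} Y_t with i.i.d. increments Y_t = y(d_t) ∈ {+1, −1, 0}.
Outcome values over d=0..7: [1, -1, -1, 0, 0, 0, 0, 0]
Σy = -1, Σy² = 3, M = 8
μ = -1/8 = -1/8,  σ² = 3/8 − (-1/8)² = 23/64
E[X_16] = 27 + 16·(-1/8) = 25


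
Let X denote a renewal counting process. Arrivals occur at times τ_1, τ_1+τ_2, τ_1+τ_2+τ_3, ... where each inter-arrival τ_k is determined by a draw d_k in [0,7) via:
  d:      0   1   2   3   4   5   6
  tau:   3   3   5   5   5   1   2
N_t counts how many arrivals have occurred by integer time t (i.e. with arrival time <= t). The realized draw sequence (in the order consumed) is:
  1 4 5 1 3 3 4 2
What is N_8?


draw d_1=1: τ_1=3, arrival time A_1=3
draw d_2=4: τ_2=5, arrival time A_2=8
draw d_3=5: τ_3=1, arrival time A_3=9
draw d_4=1: τ_4=3, arrival time A_4=12
draw d_5=3: τ_5=5, arrival time A_5=17
draw d_6=3: τ_6=5, arrival time A_6=22
draw d_7=4: τ_7=5, arrival time A_7=27
draw d_8=2: τ_8=5, arrival time A_8=32
N_t over t=0..8: 0:0 1:0 2:0 3:1 4:1 5:1 6:1 7:1 8:2

2


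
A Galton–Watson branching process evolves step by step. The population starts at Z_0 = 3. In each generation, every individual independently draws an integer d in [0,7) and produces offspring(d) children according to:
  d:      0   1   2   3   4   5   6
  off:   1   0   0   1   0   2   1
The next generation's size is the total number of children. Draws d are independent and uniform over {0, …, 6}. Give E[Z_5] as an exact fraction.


Outcome values over d=0..6: [1, 0, 0, 1, 0, 2, 1]
Σy = 5, Σy² = 7, M = 7
μ = 5/7 = 5/7,  σ² = 7/7 − (5/7)² = 24/49
E[Z_0] = 3
E[Z_1] = 5/7·E[Z_0] = 15/7
E[Z_2] = 5/7·E[Z_1] = 75/49
E[Z_3] = 5/7·E[Z_2] = 375/343
E[Z_4] = 5/7·E[Z_3] = 1875/2401
E[Z_5] = 5/7·E[Z_4] = 9375/16807

9375/16807


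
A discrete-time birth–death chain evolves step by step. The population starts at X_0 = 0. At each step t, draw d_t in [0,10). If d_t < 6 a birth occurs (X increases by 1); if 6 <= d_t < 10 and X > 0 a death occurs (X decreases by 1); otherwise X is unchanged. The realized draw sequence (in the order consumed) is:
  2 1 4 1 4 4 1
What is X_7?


7

t=0: X=0, d=2 → birth, X_1=1
t=1: X=1, d=1 → birth, X_2=2
t=2: X=2, d=4 → birth, X_3=3
t=3: X=3, d=1 → birth, X_4=4
t=4: X=4, d=4 → birth, X_5=5
t=5: X=5, d=4 → birth, X_6=6
t=6: X=6, d=1 → birth, X_7=7


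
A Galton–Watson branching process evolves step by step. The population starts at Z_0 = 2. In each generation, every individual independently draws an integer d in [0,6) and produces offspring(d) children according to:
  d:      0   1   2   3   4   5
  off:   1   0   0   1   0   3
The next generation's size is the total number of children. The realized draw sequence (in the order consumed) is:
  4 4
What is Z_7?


gen 0: Z_0=2, draws=[4, 4], offspring=[0, 0], Z_1=0
gen 1: Z_1=0, draws=[], offspring=[], Z_2=0
gen 2: Z_2=0, draws=[], offspring=[], Z_3=0
gen 3: Z_3=0, draws=[], offspring=[], Z_4=0
gen 4: Z_4=0, draws=[], offspring=[], Z_5=0
gen 5: Z_5=0, draws=[], offspring=[], Z_6=0
gen 6: Z_6=0, draws=[], offspring=[], Z_7=0

0


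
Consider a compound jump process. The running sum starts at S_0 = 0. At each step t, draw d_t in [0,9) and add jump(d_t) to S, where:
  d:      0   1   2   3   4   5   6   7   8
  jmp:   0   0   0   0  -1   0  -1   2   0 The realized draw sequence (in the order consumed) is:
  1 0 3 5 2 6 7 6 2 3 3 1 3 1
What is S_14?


0

t=0: S=0, d=1, jump=0, S_1=0
t=1: S=0, d=0, jump=0, S_2=0
t=2: S=0, d=3, jump=0, S_3=0
t=3: S=0, d=5, jump=0, S_4=0
t=4: S=0, d=2, jump=0, S_5=0
t=5: S=0, d=6, jump=-1, S_6=-1
t=6: S=-1, d=7, jump=2, S_7=1
t=7: S=1, d=6, jump=-1, S_8=0
t=8: S=0, d=2, jump=0, S_9=0
t=9: S=0, d=3, jump=0, S_10=0
t=10: S=0, d=3, jump=0, S_11=0
t=11: S=0, d=1, jump=0, S_12=0
t=12: S=0, d=3, jump=0, S_13=0
t=13: S=0, d=1, jump=0, S_14=0


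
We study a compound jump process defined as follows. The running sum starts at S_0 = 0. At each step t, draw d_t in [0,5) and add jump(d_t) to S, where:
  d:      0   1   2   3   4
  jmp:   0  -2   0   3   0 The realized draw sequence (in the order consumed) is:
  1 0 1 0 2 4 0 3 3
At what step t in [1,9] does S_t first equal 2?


9

t=0: S=0, d=1, jump=-2, S_1=-2
t=1: S=-2, d=0, jump=0, S_2=-2
t=2: S=-2, d=1, jump=-2, S_3=-4
t=3: S=-4, d=0, jump=0, S_4=-4
t=4: S=-4, d=2, jump=0, S_5=-4
t=5: S=-4, d=4, jump=0, S_6=-4
t=6: S=-4, d=0, jump=0, S_7=-4
t=7: S=-4, d=3, jump=3, S_8=-1
t=8: S=-1, d=3, jump=3, S_9=2


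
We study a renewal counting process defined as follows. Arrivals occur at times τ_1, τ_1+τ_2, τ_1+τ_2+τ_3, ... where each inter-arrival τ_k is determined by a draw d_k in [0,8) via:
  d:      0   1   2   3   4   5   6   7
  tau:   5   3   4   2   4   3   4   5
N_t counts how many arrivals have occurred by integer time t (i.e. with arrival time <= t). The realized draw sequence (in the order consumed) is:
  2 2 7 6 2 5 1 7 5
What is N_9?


draw d_1=2: τ_1=4, arrival time A_1=4
draw d_2=2: τ_2=4, arrival time A_2=8
draw d_3=7: τ_3=5, arrival time A_3=13
draw d_4=6: τ_4=4, arrival time A_4=17
draw d_5=2: τ_5=4, arrival time A_5=21
draw d_6=5: τ_6=3, arrival time A_6=24
draw d_7=1: τ_7=3, arrival time A_7=27
draw d_8=7: τ_8=5, arrival time A_8=32
draw d_9=5: τ_9=3, arrival time A_9=35
N_t over t=0..9: 0:0 1:0 2:0 3:0 4:1 5:1 6:1 7:1 8:2 9:2

2


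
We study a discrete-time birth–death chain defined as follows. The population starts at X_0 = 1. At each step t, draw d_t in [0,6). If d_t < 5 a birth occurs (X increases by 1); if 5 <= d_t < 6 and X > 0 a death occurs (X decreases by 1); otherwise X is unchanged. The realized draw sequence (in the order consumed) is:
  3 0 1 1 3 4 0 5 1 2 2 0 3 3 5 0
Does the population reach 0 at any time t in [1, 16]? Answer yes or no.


no

t=0: X=1, d=3 → birth, X_1=2
t=1: X=2, d=0 → birth, X_2=3
t=2: X=3, d=1 → birth, X_3=4
t=3: X=4, d=1 → birth, X_4=5
t=4: X=5, d=3 → birth, X_5=6
t=5: X=6, d=4 → birth, X_6=7
t=6: X=7, d=0 → birth, X_7=8
t=7: X=8, d=5 → death, X_8=7
t=8: X=7, d=1 → birth, X_9=8
t=9: X=8, d=2 → birth, X_10=9
t=10: X=9, d=2 → birth, X_11=10
t=11: X=10, d=0 → birth, X_12=11
t=12: X=11, d=3 → birth, X_13=12
t=13: X=12, d=3 → birth, X_14=13
t=14: X=13, d=5 → death, X_15=12
t=15: X=12, d=0 → birth, X_16=13


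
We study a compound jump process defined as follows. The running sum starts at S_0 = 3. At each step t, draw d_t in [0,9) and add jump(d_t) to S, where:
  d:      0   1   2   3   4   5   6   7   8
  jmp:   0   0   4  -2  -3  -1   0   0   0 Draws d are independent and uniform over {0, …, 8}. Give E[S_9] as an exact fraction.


1

Outcome values over d=0..8: [0, 0, 4, -2, -3, -1, 0, 0, 0]
Σy = -2, Σy² = 30, M = 9
μ = -2/9 = -2/9,  σ² = 30/9 − (-2/9)² = 266/81
E[S_9] = 3 + 9·(-2/9) = 1


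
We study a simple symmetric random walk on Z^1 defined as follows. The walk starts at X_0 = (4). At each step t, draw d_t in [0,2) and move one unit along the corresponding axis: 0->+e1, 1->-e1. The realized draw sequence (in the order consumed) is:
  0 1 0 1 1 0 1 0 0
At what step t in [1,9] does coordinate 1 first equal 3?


5

t=0: X=(4), d=0 → +e1, X_1=(5)
t=1: X=(5), d=1 → -e1, X_2=(4)
t=2: X=(4), d=0 → +e1, X_3=(5)
t=3: X=(5), d=1 → -e1, X_4=(4)
t=4: X=(4), d=1 → -e1, X_5=(3)
t=5: X=(3), d=0 → +e1, X_6=(4)
t=6: X=(4), d=1 → -e1, X_7=(3)
t=7: X=(3), d=0 → +e1, X_8=(4)
t=8: X=(4), d=0 → +e1, X_9=(5)


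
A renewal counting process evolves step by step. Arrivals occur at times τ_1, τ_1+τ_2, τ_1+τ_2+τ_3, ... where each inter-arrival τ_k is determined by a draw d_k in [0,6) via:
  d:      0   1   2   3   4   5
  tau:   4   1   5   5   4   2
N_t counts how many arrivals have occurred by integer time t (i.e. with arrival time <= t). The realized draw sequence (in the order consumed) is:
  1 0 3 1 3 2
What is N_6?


draw d_1=1: τ_1=1, arrival time A_1=1
draw d_2=0: τ_2=4, arrival time A_2=5
draw d_3=3: τ_3=5, arrival time A_3=10
draw d_4=1: τ_4=1, arrival time A_4=11
draw d_5=3: τ_5=5, arrival time A_5=16
draw d_6=2: τ_6=5, arrival time A_6=21
N_t over t=0..6: 0:0 1:1 2:1 3:1 4:1 5:2 6:2

2


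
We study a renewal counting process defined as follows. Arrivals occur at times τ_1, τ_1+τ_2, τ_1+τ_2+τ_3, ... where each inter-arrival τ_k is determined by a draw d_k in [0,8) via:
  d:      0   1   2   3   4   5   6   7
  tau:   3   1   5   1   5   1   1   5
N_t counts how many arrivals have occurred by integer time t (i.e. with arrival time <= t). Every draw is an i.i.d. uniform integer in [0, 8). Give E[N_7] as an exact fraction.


321/128

Inter-arrival values over d=0..7: [3, 1, 5, 1, 5, 1, 1, 5]
Each d has probability 1/8, so the pmf of τ is: f(1) = 1/2, f(3) = 1/8, f(5) = 3/8
Renewal equation for m(n) = E[N_n]: condition on τ_1 = k (if k <= n, one arrival plus a fresh copy on the remaining n−k steps): m(n) = F(n) + Σ_{k<=n} f(k)·m(n−k), where F(n) = P(τ <= n) and m(0) = 0
m(1) = F(1) = 1/2
m(2) = F(2) + f(1)·m(1) = 1/2 + 1/2·1/2 = 3/4
m(3) = F(3) + f(1)·m(2) = 5/8 + 1/2·3/4 = 1
m(4) = F(4) + f(1)·m(3) + f(3)·m(1) = 5/8 + 1/2·1 + 1/8·1/2 = 19/16
m(5) = F(5) + f(1)·m(4) + f(3)·m(2) = 1 + 1/2·19/16 + 1/8·3/4 = 27/16
m(6) = F(6) + f(1)·m(5) + f(3)·m(3) + f(5)·m(1) = 1 + 1/2·27/16 + 1/8·1 + 3/8·1/2 = 69/32
m(7) = F(7) + f(1)·m(6) + f(3)·m(4) + f(5)·m(2) = 1 + 1/2·69/32 + 1/8·19/16 + 3/8·3/4 = 321/128
E[N_7] = m(7) = 321/128


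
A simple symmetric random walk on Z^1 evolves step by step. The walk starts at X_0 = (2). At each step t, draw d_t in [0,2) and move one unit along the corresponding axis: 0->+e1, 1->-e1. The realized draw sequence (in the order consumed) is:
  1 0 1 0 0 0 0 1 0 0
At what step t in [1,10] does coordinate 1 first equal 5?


7

t=0: X=(2), d=1 → -e1, X_1=(1)
t=1: X=(1), d=0 → +e1, X_2=(2)
t=2: X=(2), d=1 → -e1, X_3=(1)
t=3: X=(1), d=0 → +e1, X_4=(2)
t=4: X=(2), d=0 → +e1, X_5=(3)
t=5: X=(3), d=0 → +e1, X_6=(4)
t=6: X=(4), d=0 → +e1, X_7=(5)
t=7: X=(5), d=1 → -e1, X_8=(4)
t=8: X=(4), d=0 → +e1, X_9=(5)
t=9: X=(5), d=0 → +e1, X_10=(6)


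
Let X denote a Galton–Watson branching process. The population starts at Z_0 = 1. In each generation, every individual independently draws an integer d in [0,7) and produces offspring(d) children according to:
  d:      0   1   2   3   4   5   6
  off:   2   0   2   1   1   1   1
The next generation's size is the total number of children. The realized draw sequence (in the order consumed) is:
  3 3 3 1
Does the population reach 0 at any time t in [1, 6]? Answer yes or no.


yes

gen 0: Z_0=1, draws=[3], offspring=[1], Z_1=1
gen 1: Z_1=1, draws=[3], offspring=[1], Z_2=1
gen 2: Z_2=1, draws=[3], offspring=[1], Z_3=1
gen 3: Z_3=1, draws=[1], offspring=[0], Z_4=0
gen 4: Z_4=0, draws=[], offspring=[], Z_5=0
gen 5: Z_5=0, draws=[], offspring=[], Z_6=0


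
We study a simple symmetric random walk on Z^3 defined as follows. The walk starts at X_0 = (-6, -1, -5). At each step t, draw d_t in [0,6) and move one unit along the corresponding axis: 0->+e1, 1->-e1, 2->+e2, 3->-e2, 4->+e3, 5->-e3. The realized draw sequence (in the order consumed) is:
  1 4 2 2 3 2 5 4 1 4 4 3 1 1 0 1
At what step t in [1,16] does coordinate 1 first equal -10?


t=0: X=(-6, -1, -5), d=1 → -e1, X_1=(-7, -1, -5)
t=1: X=(-7, -1, -5), d=4 → +e3, X_2=(-7, -1, -4)
t=2: X=(-7, -1, -4), d=2 → +e2, X_3=(-7, 0, -4)
t=3: X=(-7, 0, -4), d=2 → +e2, X_4=(-7, 1, -4)
t=4: X=(-7, 1, -4), d=3 → -e2, X_5=(-7, 0, -4)
t=5: X=(-7, 0, -4), d=2 → +e2, X_6=(-7, 1, -4)
t=6: X=(-7, 1, -4), d=5 → -e3, X_7=(-7, 1, -5)
t=7: X=(-7, 1, -5), d=4 → +e3, X_8=(-7, 1, -4)
t=8: X=(-7, 1, -4), d=1 → -e1, X_9=(-8, 1, -4)
t=9: X=(-8, 1, -4), d=4 → +e3, X_10=(-8, 1, -3)
t=10: X=(-8, 1, -3), d=4 → +e3, X_11=(-8, 1, -2)
t=11: X=(-8, 1, -2), d=3 → -e2, X_12=(-8, 0, -2)
t=12: X=(-8, 0, -2), d=1 → -e1, X_13=(-9, 0, -2)
t=13: X=(-9, 0, -2), d=1 → -e1, X_14=(-10, 0, -2)
t=14: X=(-10, 0, -2), d=0 → +e1, X_15=(-9, 0, -2)
t=15: X=(-9, 0, -2), d=1 → -e1, X_16=(-10, 0, -2)

14


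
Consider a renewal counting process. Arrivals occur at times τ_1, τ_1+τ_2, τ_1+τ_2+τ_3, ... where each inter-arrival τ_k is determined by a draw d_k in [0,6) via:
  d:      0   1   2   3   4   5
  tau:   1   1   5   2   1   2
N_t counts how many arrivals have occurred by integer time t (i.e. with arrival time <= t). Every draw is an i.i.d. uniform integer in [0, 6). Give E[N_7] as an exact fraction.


4039/1152

Inter-arrival values over d=0..5: [1, 1, 5, 2, 1, 2]
Each d has probability 1/6, so the pmf of τ is: f(1) = 1/2, f(2) = 1/3, f(5) = 1/6
Renewal equation for m(n) = E[N_n]: condition on τ_1 = k (if k <= n, one arrival plus a fresh copy on the remaining n−k steps): m(n) = F(n) + Σ_{k<=n} f(k)·m(n−k), where F(n) = P(τ <= n) and m(0) = 0
m(1) = F(1) = 1/2
m(2) = F(2) + f(1)·m(1) = 5/6 + 1/2·1/2 = 13/12
m(3) = F(3) + f(1)·m(2) + f(2)·m(1) = 5/6 + 1/2·13/12 + 1/3·1/2 = 37/24
m(4) = F(4) + f(1)·m(3) + f(2)·m(2) = 5/6 + 1/2·37/24 + 1/3·13/12 = 283/144
m(5) = F(5) + f(1)·m(4) + f(2)·m(3) = 1 + 1/2·283/144 + 1/3·37/24 = 719/288
m(6) = F(6) + f(1)·m(5) + f(2)·m(4) + f(5)·m(1) = 1 + 1/2·719/288 + 1/3·283/144 + 1/6·1/2 = 5161/1728
m(7) = F(7) + f(1)·m(6) + f(2)·m(5) + f(5)·m(2) = 1 + 1/2·5161/1728 + 1/3·719/288 + 1/6·13/12 = 4039/1152
E[N_7] = m(7) = 4039/1152


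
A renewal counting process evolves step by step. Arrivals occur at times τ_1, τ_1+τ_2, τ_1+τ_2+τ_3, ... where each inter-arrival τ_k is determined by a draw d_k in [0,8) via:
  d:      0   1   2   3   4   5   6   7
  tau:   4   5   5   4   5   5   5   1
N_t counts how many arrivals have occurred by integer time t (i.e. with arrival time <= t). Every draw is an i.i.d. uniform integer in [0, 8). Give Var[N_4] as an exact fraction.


4681519/16777216

Inter-arrival values over d=0..7: [4, 5, 5, 4, 5, 5, 5, 1]
Each d has probability 1/8, so the pmf of τ is: f(1) = 1/8, f(4) = 1/4, f(5) = 5/8
Let p_n(j) = P(N_n = j), with p_0 = [1]. Condition on τ_1: p_n(0) = P(τ > n), and for j >= 1, p_n(j) = Σ_{k<=n} f(k)·p_{n−k}(j−1)
p_1 = [7/8, 1/8]  (j = 0..1)
p_2 = [7/8, 7/64, 1/64]  (j = 0..2)
p_3 = [7/8, 7/64, 7/512, 1/512]  (j = 0..3)
p_4 = [5/8, 23/64, 7/512, 7/4096, 1/4096]  (j = 0..4)
E[N_4] = Σ j·p_4(j) = 1609/4096;  E[N_4²] = Σ j²·p_4(j) = 1775/4096
Var[N_4] = 1775/4096 − (1609/4096)² = 4681519/16777216


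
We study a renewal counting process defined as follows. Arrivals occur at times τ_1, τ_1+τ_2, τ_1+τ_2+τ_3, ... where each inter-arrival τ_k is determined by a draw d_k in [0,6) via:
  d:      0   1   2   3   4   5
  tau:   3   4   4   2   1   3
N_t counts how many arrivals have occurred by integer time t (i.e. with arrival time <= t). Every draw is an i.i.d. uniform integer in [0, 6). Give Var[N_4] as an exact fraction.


375071/1679616

Inter-arrival values over d=0..5: [3, 4, 4, 2, 1, 3]
Each d has probability 1/6, so the pmf of τ is: f(1) = 1/6, f(2) = 1/6, f(3) = 1/3, f(4) = 1/3
Let p_n(j) = P(N_n = j), with p_0 = [1]. Condition on τ_1: p_n(0) = P(τ > n), and for j >= 1, p_n(j) = Σ_{k<=n} f(k)·p_{n−k}(j−1)
p_1 = [5/6, 1/6]  (j = 0..1)
p_2 = [2/3, 11/36, 1/36]  (j = 0..2)
p_3 = [1/3, 7/12, 17/216, 1/216]  (j = 0..3)
p_4 = [0, 7/9, 11/54, 23/1296, 1/1296]  (j = 0..4)
E[N_4] = Σ j·p_4(j) = 1609/1296;  E[N_4²] = Σ j²·p_4(j) = 2287/1296
Var[N_4] = 2287/1296 − (1609/1296)² = 375071/1679616


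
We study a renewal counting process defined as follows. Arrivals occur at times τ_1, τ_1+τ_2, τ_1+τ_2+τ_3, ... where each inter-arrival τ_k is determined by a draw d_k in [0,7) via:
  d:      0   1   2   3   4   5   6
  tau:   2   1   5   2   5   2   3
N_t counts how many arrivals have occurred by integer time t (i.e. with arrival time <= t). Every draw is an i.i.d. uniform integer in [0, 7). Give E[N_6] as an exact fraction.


Inter-arrival values over d=0..6: [2, 1, 5, 2, 5, 2, 3]
Each d has probability 1/7, so the pmf of τ is: f(1) = 1/7, f(2) = 3/7, f(3) = 1/7, f(5) = 2/7
Renewal equation for m(n) = E[N_n]: condition on τ_1 = k (if k <= n, one arrival plus a fresh copy on the remaining n−k steps): m(n) = F(n) + Σ_{k<=n} f(k)·m(n−k), where F(n) = P(τ <= n) and m(0) = 0
m(1) = F(1) = 1/7
m(2) = F(2) + f(1)·m(1) = 4/7 + 1/7·1/7 = 29/49
m(3) = F(3) + f(1)·m(2) + f(2)·m(1) = 5/7 + 1/7·29/49 + 3/7·1/7 = 295/343
m(4) = F(4) + f(1)·m(3) + f(2)·m(2) + f(3)·m(1) = 5/7 + 1/7·295/343 + 3/7·29/49 + 1/7·1/7 = 2668/2401
m(5) = F(5) + f(1)·m(4) + f(2)·m(3) + f(3)·m(2) = 1 + 1/7·2668/2401 + 3/7·295/343 + 1/7·29/49 = 27091/16807
m(6) = F(6) + f(1)·m(5) + f(2)·m(4) + f(3)·m(3) + f(5)·m(1) = 1 + 1/7·27091/16807 + 3/7·2668/2401 + 1/7·295/343 + 2/7·1/7 = 220025/117649
E[N_6] = m(6) = 220025/117649

220025/117649


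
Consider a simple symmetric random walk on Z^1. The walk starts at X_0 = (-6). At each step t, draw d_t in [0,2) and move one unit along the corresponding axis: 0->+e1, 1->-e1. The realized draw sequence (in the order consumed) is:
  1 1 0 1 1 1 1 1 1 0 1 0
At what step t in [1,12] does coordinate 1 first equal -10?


6

t=0: X=(-6), d=1 → -e1, X_1=(-7)
t=1: X=(-7), d=1 → -e1, X_2=(-8)
t=2: X=(-8), d=0 → +e1, X_3=(-7)
t=3: X=(-7), d=1 → -e1, X_4=(-8)
t=4: X=(-8), d=1 → -e1, X_5=(-9)
t=5: X=(-9), d=1 → -e1, X_6=(-10)
t=6: X=(-10), d=1 → -e1, X_7=(-11)
t=7: X=(-11), d=1 → -e1, X_8=(-12)
t=8: X=(-12), d=1 → -e1, X_9=(-13)
t=9: X=(-13), d=0 → +e1, X_10=(-12)
t=10: X=(-12), d=1 → -e1, X_11=(-13)
t=11: X=(-13), d=0 → +e1, X_12=(-12)


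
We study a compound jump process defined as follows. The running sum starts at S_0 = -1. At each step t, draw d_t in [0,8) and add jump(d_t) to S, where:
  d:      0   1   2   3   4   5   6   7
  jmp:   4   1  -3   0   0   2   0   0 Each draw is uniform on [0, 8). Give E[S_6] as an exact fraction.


2

Outcome values over d=0..7: [4, 1, -3, 0, 0, 2, 0, 0]
Σy = 4, Σy² = 30, M = 8
μ = 4/8 = 1/2,  σ² = 30/8 − (1/2)² = 7/2
E[S_6] = -1 + 6·(1/2) = 2


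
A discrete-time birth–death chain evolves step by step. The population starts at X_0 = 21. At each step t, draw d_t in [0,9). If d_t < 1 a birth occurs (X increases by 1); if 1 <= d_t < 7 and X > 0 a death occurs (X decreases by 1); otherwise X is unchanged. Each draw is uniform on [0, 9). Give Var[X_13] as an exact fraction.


X can drop by at most 1 per step and X_0 = 21 > T = 13, so X_t >= 21 − t >= 8 > 0 for every t <= 13: the floor at 0 (the 'and X > 0' condition) never binds. Hence X_13 = X_0 + Σ_{t<13} Y_t with i.i.d. increments Y_t = y(d_t) ∈ {+1, −1, 0}.
Outcome values over d=0..8: [1, -1, -1, -1, -1, -1, -1, 0, 0]
Σy = -5, Σy² = 7, M = 9
μ = -5/9 = -5/9,  σ² = 7/9 − (-5/9)² = 38/81
Independent increments: Var[X_13] = 13·σ² = 13·(38/81) = 494/81

494/81


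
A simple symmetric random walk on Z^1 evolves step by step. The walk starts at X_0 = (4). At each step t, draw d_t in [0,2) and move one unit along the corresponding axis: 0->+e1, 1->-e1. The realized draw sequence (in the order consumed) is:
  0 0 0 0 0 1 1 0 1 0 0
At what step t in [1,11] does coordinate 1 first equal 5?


t=0: X=(4), d=0 → +e1, X_1=(5)
t=1: X=(5), d=0 → +e1, X_2=(6)
t=2: X=(6), d=0 → +e1, X_3=(7)
t=3: X=(7), d=0 → +e1, X_4=(8)
t=4: X=(8), d=0 → +e1, X_5=(9)
t=5: X=(9), d=1 → -e1, X_6=(8)
t=6: X=(8), d=1 → -e1, X_7=(7)
t=7: X=(7), d=0 → +e1, X_8=(8)
t=8: X=(8), d=1 → -e1, X_9=(7)
t=9: X=(7), d=0 → +e1, X_10=(8)
t=10: X=(8), d=0 → +e1, X_11=(9)

1
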